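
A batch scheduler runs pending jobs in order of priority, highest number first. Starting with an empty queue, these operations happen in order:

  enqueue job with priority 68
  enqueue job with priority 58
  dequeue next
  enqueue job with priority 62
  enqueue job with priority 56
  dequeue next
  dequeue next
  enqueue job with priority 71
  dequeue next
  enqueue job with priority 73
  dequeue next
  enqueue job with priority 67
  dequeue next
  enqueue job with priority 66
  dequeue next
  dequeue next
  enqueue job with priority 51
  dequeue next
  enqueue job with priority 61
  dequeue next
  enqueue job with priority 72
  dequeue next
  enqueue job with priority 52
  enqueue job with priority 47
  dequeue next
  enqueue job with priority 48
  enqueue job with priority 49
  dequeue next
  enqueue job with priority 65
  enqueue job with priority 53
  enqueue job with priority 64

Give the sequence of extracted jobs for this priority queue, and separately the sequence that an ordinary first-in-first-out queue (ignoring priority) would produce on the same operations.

insert 68 → {68}
insert 58 → {68, 58}
dequeue next → 68; now {58}
insert 62 → {62, 58}
insert 56 → {62, 58, 56}
dequeue next → 62; now {58, 56}
dequeue next → 58; now {56}
insert 71 → {71, 56}
dequeue next → 71; now {56}
insert 73 → {73, 56}
dequeue next → 73; now {56}
insert 67 → {67, 56}
dequeue next → 67; now {56}
insert 66 → {66, 56}
dequeue next → 66; now {56}
dequeue next → 56; now {}
insert 51 → {51}
dequeue next → 51; now {}
insert 61 → {61}
dequeue next → 61; now {}
insert 72 → {72}
dequeue next → 72; now {}
insert 52 → {52}
insert 47 → {52, 47}
dequeue next → 52; now {47}
insert 48 → {48, 47}
insert 49 → {49, 48, 47}
dequeue next → 49; now {48, 47}
insert 65 → {65, 48, 47}
insert 53 → {65, 53, 48, 47}
insert 64 → {65, 64, 53, 48, 47}

priority queue: [68, 62, 58, 71, 73, 67, 66, 56, 51, 61, 72, 52, 49]; FIFO queue: [68, 58, 62, 56, 71, 73, 67, 66, 51, 61, 72, 52, 47]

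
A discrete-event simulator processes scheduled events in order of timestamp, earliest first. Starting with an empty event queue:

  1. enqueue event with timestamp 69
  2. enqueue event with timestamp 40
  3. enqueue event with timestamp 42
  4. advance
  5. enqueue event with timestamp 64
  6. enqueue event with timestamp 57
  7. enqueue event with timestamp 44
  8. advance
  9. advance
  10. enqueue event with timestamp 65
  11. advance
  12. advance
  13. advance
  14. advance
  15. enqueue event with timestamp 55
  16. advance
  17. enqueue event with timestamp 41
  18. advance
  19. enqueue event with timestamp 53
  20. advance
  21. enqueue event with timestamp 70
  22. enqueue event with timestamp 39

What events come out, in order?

40, 42, 44, 57, 64, 65, 69, 55, 41, 53

insert 69 → {69}
insert 40 → {40, 69}
insert 42 → {40, 42, 69}
advance → 40; now {42, 69}
insert 64 → {42, 64, 69}
insert 57 → {42, 57, 64, 69}
insert 44 → {42, 44, 57, 64, 69}
advance → 42; now {44, 57, 64, 69}
advance → 44; now {57, 64, 69}
insert 65 → {57, 64, 65, 69}
advance → 57; now {64, 65, 69}
advance → 64; now {65, 69}
advance → 65; now {69}
advance → 69; now {}
insert 55 → {55}
advance → 55; now {}
insert 41 → {41}
advance → 41; now {}
insert 53 → {53}
advance → 53; now {}
insert 70 → {70}
insert 39 → {39, 70}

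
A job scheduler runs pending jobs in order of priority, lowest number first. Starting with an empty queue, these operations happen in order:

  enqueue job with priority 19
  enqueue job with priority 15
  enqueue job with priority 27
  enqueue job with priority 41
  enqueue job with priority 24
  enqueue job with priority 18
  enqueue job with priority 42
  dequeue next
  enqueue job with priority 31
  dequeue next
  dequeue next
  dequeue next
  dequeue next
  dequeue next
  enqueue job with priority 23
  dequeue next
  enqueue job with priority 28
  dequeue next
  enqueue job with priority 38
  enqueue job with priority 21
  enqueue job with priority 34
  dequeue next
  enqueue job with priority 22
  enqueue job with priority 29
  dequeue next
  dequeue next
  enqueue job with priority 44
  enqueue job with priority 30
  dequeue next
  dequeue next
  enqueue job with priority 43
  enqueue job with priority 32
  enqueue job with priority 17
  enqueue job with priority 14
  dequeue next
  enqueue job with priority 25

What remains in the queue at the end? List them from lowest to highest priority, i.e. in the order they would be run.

insert 19 → {19}
insert 15 → {15, 19}
insert 27 → {15, 19, 27}
insert 41 → {15, 19, 27, 41}
insert 24 → {15, 19, 24, 27, 41}
insert 18 → {15, 18, 19, 24, 27, 41}
insert 42 → {15, 18, 19, 24, 27, 41, 42}
dequeue next → 15; now {18, 19, 24, 27, 41, 42}
insert 31 → {18, 19, 24, 27, 31, 41, 42}
dequeue next → 18; now {19, 24, 27, 31, 41, 42}
dequeue next → 19; now {24, 27, 31, 41, 42}
dequeue next → 24; now {27, 31, 41, 42}
dequeue next → 27; now {31, 41, 42}
dequeue next → 31; now {41, 42}
insert 23 → {23, 41, 42}
dequeue next → 23; now {41, 42}
insert 28 → {28, 41, 42}
dequeue next → 28; now {41, 42}
insert 38 → {38, 41, 42}
insert 21 → {21, 38, 41, 42}
insert 34 → {21, 34, 38, 41, 42}
dequeue next → 21; now {34, 38, 41, 42}
insert 22 → {22, 34, 38, 41, 42}
insert 29 → {22, 29, 34, 38, 41, 42}
dequeue next → 22; now {29, 34, 38, 41, 42}
dequeue next → 29; now {34, 38, 41, 42}
insert 44 → {34, 38, 41, 42, 44}
insert 30 → {30, 34, 38, 41, 42, 44}
dequeue next → 30; now {34, 38, 41, 42, 44}
dequeue next → 34; now {38, 41, 42, 44}
insert 43 → {38, 41, 42, 43, 44}
insert 32 → {32, 38, 41, 42, 43, 44}
insert 17 → {17, 32, 38, 41, 42, 43, 44}
insert 14 → {14, 17, 32, 38, 41, 42, 43, 44}
dequeue next → 14; now {17, 32, 38, 41, 42, 43, 44}
insert 25 → {17, 25, 32, 38, 41, 42, 43, 44}

17, 25, 32, 38, 41, 42, 43, 44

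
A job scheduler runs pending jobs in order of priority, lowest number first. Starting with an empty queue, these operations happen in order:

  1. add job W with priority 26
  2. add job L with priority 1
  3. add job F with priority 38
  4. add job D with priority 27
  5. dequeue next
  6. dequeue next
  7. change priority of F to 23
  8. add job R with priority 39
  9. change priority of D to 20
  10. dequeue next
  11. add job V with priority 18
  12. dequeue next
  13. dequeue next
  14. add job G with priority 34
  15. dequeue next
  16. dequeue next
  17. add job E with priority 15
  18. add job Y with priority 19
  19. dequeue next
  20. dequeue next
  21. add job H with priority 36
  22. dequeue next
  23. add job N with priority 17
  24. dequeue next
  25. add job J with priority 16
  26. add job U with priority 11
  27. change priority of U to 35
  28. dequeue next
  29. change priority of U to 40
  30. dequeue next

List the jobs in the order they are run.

L, W, D, V, F, G, R, E, Y, H, N, J, U

add W (priority 26) → {W:26}
add L (priority 1) → {L:1, W:26}
add F (priority 38) → {L:1, W:26, F:38}
add D (priority 27) → {L:1, W:26, D:27, F:38}
dequeue next → L; now {W:26, D:27, F:38}
dequeue next → W; now {D:27, F:38}
update F to priority 23 → {F:23, D:27}
add R (priority 39) → {F:23, D:27, R:39}
update D to priority 20 → {D:20, F:23, R:39}
dequeue next → D; now {F:23, R:39}
add V (priority 18) → {V:18, F:23, R:39}
dequeue next → V; now {F:23, R:39}
dequeue next → F; now {R:39}
add G (priority 34) → {G:34, R:39}
dequeue next → G; now {R:39}
dequeue next → R; now {}
add E (priority 15) → {E:15}
add Y (priority 19) → {E:15, Y:19}
dequeue next → E; now {Y:19}
dequeue next → Y; now {}
add H (priority 36) → {H:36}
dequeue next → H; now {}
add N (priority 17) → {N:17}
dequeue next → N; now {}
add J (priority 16) → {J:16}
add U (priority 11) → {U:11, J:16}
update U to priority 35 → {J:16, U:35}
dequeue next → J; now {U:35}
update U to priority 40 → {U:40}
dequeue next → U; now {}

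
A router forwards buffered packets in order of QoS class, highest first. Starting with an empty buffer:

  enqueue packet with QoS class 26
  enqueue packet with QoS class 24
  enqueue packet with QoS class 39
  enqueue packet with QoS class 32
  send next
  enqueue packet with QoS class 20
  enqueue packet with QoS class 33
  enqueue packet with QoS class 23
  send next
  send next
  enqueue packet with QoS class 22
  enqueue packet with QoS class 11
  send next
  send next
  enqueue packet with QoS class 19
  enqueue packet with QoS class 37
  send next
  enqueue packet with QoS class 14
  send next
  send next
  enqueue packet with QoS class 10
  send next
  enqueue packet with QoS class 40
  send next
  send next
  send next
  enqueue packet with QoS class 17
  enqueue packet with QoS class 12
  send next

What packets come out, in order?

39 → 33 → 32 → 26 → 24 → 37 → 23 → 22 → 20 → 40 → 19 → 14 → 17

insert 26 → {26}
insert 24 → {26, 24}
insert 39 → {39, 26, 24}
insert 32 → {39, 32, 26, 24}
send next → 39; now {32, 26, 24}
insert 20 → {32, 26, 24, 20}
insert 33 → {33, 32, 26, 24, 20}
insert 23 → {33, 32, 26, 24, 23, 20}
send next → 33; now {32, 26, 24, 23, 20}
send next → 32; now {26, 24, 23, 20}
insert 22 → {26, 24, 23, 22, 20}
insert 11 → {26, 24, 23, 22, 20, 11}
send next → 26; now {24, 23, 22, 20, 11}
send next → 24; now {23, 22, 20, 11}
insert 19 → {23, 22, 20, 19, 11}
insert 37 → {37, 23, 22, 20, 19, 11}
send next → 37; now {23, 22, 20, 19, 11}
insert 14 → {23, 22, 20, 19, 14, 11}
send next → 23; now {22, 20, 19, 14, 11}
send next → 22; now {20, 19, 14, 11}
insert 10 → {20, 19, 14, 11, 10}
send next → 20; now {19, 14, 11, 10}
insert 40 → {40, 19, 14, 11, 10}
send next → 40; now {19, 14, 11, 10}
send next → 19; now {14, 11, 10}
send next → 14; now {11, 10}
insert 17 → {17, 11, 10}
insert 12 → {17, 12, 11, 10}
send next → 17; now {12, 11, 10}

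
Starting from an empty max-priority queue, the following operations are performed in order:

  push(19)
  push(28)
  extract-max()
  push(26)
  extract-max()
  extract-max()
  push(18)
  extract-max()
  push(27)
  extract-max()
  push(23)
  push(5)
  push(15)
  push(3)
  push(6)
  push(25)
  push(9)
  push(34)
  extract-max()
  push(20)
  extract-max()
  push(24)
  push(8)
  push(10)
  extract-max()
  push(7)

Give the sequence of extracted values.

[28, 26, 19, 18, 27, 34, 25, 24]

insert 19 → {19}
insert 28 → {28, 19}
extract-max → 28; now {19}
insert 26 → {26, 19}
extract-max → 26; now {19}
extract-max → 19; now {}
insert 18 → {18}
extract-max → 18; now {}
insert 27 → {27}
extract-max → 27; now {}
insert 23 → {23}
insert 5 → {23, 5}
insert 15 → {23, 15, 5}
insert 3 → {23, 15, 5, 3}
insert 6 → {23, 15, 6, 5, 3}
insert 25 → {25, 23, 15, 6, 5, 3}
insert 9 → {25, 23, 15, 9, 6, 5, 3}
insert 34 → {34, 25, 23, 15, 9, 6, 5, 3}
extract-max → 34; now {25, 23, 15, 9, 6, 5, 3}
insert 20 → {25, 23, 20, 15, 9, 6, 5, 3}
extract-max → 25; now {23, 20, 15, 9, 6, 5, 3}
insert 24 → {24, 23, 20, 15, 9, 6, 5, 3}
insert 8 → {24, 23, 20, 15, 9, 8, 6, 5, 3}
insert 10 → {24, 23, 20, 15, 10, 9, 8, 6, 5, 3}
extract-max → 24; now {23, 20, 15, 10, 9, 8, 6, 5, 3}
insert 7 → {23, 20, 15, 10, 9, 8, 7, 6, 5, 3}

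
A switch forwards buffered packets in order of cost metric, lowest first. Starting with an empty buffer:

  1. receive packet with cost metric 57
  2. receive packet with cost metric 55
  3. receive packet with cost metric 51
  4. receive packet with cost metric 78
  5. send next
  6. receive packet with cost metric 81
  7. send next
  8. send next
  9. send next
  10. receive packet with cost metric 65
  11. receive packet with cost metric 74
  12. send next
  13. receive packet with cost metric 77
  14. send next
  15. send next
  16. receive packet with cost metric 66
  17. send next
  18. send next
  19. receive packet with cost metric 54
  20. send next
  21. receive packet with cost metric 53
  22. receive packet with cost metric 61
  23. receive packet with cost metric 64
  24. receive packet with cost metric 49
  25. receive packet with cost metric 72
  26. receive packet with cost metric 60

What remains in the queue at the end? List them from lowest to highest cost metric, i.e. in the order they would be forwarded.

insert 57 → {57}
insert 55 → {55, 57}
insert 51 → {51, 55, 57}
insert 78 → {51, 55, 57, 78}
send next → 51; now {55, 57, 78}
insert 81 → {55, 57, 78, 81}
send next → 55; now {57, 78, 81}
send next → 57; now {78, 81}
send next → 78; now {81}
insert 65 → {65, 81}
insert 74 → {65, 74, 81}
send next → 65; now {74, 81}
insert 77 → {74, 77, 81}
send next → 74; now {77, 81}
send next → 77; now {81}
insert 66 → {66, 81}
send next → 66; now {81}
send next → 81; now {}
insert 54 → {54}
send next → 54; now {}
insert 53 → {53}
insert 61 → {53, 61}
insert 64 → {53, 61, 64}
insert 49 → {49, 53, 61, 64}
insert 72 → {49, 53, 61, 64, 72}
insert 60 → {49, 53, 60, 61, 64, 72}

49 → 53 → 60 → 61 → 64 → 72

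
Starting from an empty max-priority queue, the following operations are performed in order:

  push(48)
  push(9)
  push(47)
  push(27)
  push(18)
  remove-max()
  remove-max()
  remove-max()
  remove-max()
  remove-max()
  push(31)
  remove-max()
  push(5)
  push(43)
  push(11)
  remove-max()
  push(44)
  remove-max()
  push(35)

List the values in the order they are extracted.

[48, 47, 27, 18, 9, 31, 43, 44]

insert 48 → {48}
insert 9 → {48, 9}
insert 47 → {48, 47, 9}
insert 27 → {48, 47, 27, 9}
insert 18 → {48, 47, 27, 18, 9}
remove-max → 48; now {47, 27, 18, 9}
remove-max → 47; now {27, 18, 9}
remove-max → 27; now {18, 9}
remove-max → 18; now {9}
remove-max → 9; now {}
insert 31 → {31}
remove-max → 31; now {}
insert 5 → {5}
insert 43 → {43, 5}
insert 11 → {43, 11, 5}
remove-max → 43; now {11, 5}
insert 44 → {44, 11, 5}
remove-max → 44; now {11, 5}
insert 35 → {35, 11, 5}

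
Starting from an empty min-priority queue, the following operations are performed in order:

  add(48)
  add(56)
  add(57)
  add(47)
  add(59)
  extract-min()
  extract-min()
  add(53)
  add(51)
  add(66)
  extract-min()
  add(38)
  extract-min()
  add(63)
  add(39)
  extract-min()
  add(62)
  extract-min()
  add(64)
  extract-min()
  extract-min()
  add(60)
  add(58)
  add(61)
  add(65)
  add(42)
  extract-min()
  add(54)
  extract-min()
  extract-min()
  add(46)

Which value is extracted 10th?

54

insert 48 → {48}
insert 56 → {48, 56}
insert 57 → {48, 56, 57}
insert 47 → {47, 48, 56, 57}
insert 59 → {47, 48, 56, 57, 59}
extract-min → 47; now {48, 56, 57, 59}
extract-min → 48; now {56, 57, 59}
insert 53 → {53, 56, 57, 59}
insert 51 → {51, 53, 56, 57, 59}
insert 66 → {51, 53, 56, 57, 59, 66}
extract-min → 51; now {53, 56, 57, 59, 66}
insert 38 → {38, 53, 56, 57, 59, 66}
extract-min → 38; now {53, 56, 57, 59, 66}
insert 63 → {53, 56, 57, 59, 63, 66}
insert 39 → {39, 53, 56, 57, 59, 63, 66}
extract-min → 39; now {53, 56, 57, 59, 63, 66}
insert 62 → {53, 56, 57, 59, 62, 63, 66}
extract-min → 53; now {56, 57, 59, 62, 63, 66}
insert 64 → {56, 57, 59, 62, 63, 64, 66}
extract-min → 56; now {57, 59, 62, 63, 64, 66}
extract-min → 57; now {59, 62, 63, 64, 66}
insert 60 → {59, 60, 62, 63, 64, 66}
insert 58 → {58, 59, 60, 62, 63, 64, 66}
insert 61 → {58, 59, 60, 61, 62, 63, 64, 66}
insert 65 → {58, 59, 60, 61, 62, 63, 64, 65, 66}
insert 42 → {42, 58, 59, 60, 61, 62, 63, 64, 65, 66}
extract-min → 42; now {58, 59, 60, 61, 62, 63, 64, 65, 66}
insert 54 → {54, 58, 59, 60, 61, 62, 63, 64, 65, 66}
extract-min → 54; now {58, 59, 60, 61, 62, 63, 64, 65, 66}
extract-min → 58; now {59, 60, 61, 62, 63, 64, 65, 66}
insert 46 → {46, 59, 60, 61, 62, 63, 64, 65, 66}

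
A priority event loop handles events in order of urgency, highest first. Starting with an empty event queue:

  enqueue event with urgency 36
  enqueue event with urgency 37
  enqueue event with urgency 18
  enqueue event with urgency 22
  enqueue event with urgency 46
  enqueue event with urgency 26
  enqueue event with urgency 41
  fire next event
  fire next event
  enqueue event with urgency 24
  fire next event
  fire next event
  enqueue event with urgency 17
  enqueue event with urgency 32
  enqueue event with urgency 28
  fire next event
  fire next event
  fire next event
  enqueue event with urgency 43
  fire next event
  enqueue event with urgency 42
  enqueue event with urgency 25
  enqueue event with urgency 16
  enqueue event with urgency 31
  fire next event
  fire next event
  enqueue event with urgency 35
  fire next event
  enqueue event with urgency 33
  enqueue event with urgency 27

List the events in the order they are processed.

insert 36 → {36}
insert 37 → {37, 36}
insert 18 → {37, 36, 18}
insert 22 → {37, 36, 22, 18}
insert 46 → {46, 37, 36, 22, 18}
insert 26 → {46, 37, 36, 26, 22, 18}
insert 41 → {46, 41, 37, 36, 26, 22, 18}
fire next event → 46; now {41, 37, 36, 26, 22, 18}
fire next event → 41; now {37, 36, 26, 22, 18}
insert 24 → {37, 36, 26, 24, 22, 18}
fire next event → 37; now {36, 26, 24, 22, 18}
fire next event → 36; now {26, 24, 22, 18}
insert 17 → {26, 24, 22, 18, 17}
insert 32 → {32, 26, 24, 22, 18, 17}
insert 28 → {32, 28, 26, 24, 22, 18, 17}
fire next event → 32; now {28, 26, 24, 22, 18, 17}
fire next event → 28; now {26, 24, 22, 18, 17}
fire next event → 26; now {24, 22, 18, 17}
insert 43 → {43, 24, 22, 18, 17}
fire next event → 43; now {24, 22, 18, 17}
insert 42 → {42, 24, 22, 18, 17}
insert 25 → {42, 25, 24, 22, 18, 17}
insert 16 → {42, 25, 24, 22, 18, 17, 16}
insert 31 → {42, 31, 25, 24, 22, 18, 17, 16}
fire next event → 42; now {31, 25, 24, 22, 18, 17, 16}
fire next event → 31; now {25, 24, 22, 18, 17, 16}
insert 35 → {35, 25, 24, 22, 18, 17, 16}
fire next event → 35; now {25, 24, 22, 18, 17, 16}
insert 33 → {33, 25, 24, 22, 18, 17, 16}
insert 27 → {33, 27, 25, 24, 22, 18, 17, 16}

[46, 41, 37, 36, 32, 28, 26, 43, 42, 31, 35]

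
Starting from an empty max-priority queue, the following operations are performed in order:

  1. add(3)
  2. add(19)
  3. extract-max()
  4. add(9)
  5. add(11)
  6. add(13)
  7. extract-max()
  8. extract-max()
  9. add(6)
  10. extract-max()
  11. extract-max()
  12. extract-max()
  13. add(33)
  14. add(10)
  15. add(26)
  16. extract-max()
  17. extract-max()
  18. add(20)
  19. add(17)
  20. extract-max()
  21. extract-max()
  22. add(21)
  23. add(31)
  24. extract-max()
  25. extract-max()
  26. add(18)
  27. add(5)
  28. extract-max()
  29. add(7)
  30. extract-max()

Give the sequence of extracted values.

insert 3 → {3}
insert 19 → {19, 3}
extract-max → 19; now {3}
insert 9 → {9, 3}
insert 11 → {11, 9, 3}
insert 13 → {13, 11, 9, 3}
extract-max → 13; now {11, 9, 3}
extract-max → 11; now {9, 3}
insert 6 → {9, 6, 3}
extract-max → 9; now {6, 3}
extract-max → 6; now {3}
extract-max → 3; now {}
insert 33 → {33}
insert 10 → {33, 10}
insert 26 → {33, 26, 10}
extract-max → 33; now {26, 10}
extract-max → 26; now {10}
insert 20 → {20, 10}
insert 17 → {20, 17, 10}
extract-max → 20; now {17, 10}
extract-max → 17; now {10}
insert 21 → {21, 10}
insert 31 → {31, 21, 10}
extract-max → 31; now {21, 10}
extract-max → 21; now {10}
insert 18 → {18, 10}
insert 5 → {18, 10, 5}
extract-max → 18; now {10, 5}
insert 7 → {10, 7, 5}
extract-max → 10; now {7, 5}

19, 13, 11, 9, 6, 3, 33, 26, 20, 17, 31, 21, 18, 10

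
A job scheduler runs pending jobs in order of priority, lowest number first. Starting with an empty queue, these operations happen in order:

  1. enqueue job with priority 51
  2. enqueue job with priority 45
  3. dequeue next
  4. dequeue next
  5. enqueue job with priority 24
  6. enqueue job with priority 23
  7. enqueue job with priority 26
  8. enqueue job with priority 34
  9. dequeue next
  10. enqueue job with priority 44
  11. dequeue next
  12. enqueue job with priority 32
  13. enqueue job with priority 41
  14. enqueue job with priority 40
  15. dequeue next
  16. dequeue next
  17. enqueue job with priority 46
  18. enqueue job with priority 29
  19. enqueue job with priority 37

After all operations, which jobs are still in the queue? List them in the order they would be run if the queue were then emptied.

insert 51 → {51}
insert 45 → {45, 51}
dequeue next → 45; now {51}
dequeue next → 51; now {}
insert 24 → {24}
insert 23 → {23, 24}
insert 26 → {23, 24, 26}
insert 34 → {23, 24, 26, 34}
dequeue next → 23; now {24, 26, 34}
insert 44 → {24, 26, 34, 44}
dequeue next → 24; now {26, 34, 44}
insert 32 → {26, 32, 34, 44}
insert 41 → {26, 32, 34, 41, 44}
insert 40 → {26, 32, 34, 40, 41, 44}
dequeue next → 26; now {32, 34, 40, 41, 44}
dequeue next → 32; now {34, 40, 41, 44}
insert 46 → {34, 40, 41, 44, 46}
insert 29 → {29, 34, 40, 41, 44, 46}
insert 37 → {29, 34, 37, 40, 41, 44, 46}

29, 34, 37, 40, 41, 44, 46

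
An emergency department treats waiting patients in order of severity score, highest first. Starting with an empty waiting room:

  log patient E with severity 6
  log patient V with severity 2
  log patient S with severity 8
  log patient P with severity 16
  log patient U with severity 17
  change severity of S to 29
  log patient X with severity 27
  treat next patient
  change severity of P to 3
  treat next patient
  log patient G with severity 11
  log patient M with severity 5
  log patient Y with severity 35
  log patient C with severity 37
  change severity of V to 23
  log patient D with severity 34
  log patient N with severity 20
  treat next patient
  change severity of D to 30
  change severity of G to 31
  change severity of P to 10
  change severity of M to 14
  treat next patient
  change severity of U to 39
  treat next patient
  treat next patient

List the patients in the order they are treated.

add E (severity 6) → {E:6}
add V (severity 2) → {E:6, V:2}
add S (severity 8) → {S:8, E:6, V:2}
add P (severity 16) → {P:16, S:8, E:6, V:2}
add U (severity 17) → {U:17, P:16, S:8, E:6, V:2}
update S to severity 29 → {S:29, U:17, P:16, E:6, V:2}
add X (severity 27) → {S:29, X:27, U:17, P:16, E:6, V:2}
treat next patient → S; now {X:27, U:17, P:16, E:6, V:2}
update P to severity 3 → {X:27, U:17, E:6, P:3, V:2}
treat next patient → X; now {U:17, E:6, P:3, V:2}
add G (severity 11) → {U:17, G:11, E:6, P:3, V:2}
add M (severity 5) → {U:17, G:11, E:6, M:5, P:3, V:2}
add Y (severity 35) → {Y:35, U:17, G:11, E:6, M:5, P:3, V:2}
add C (severity 37) → {C:37, Y:35, U:17, G:11, E:6, M:5, P:3, V:2}
update V to severity 23 → {C:37, Y:35, V:23, U:17, G:11, E:6, M:5, P:3}
add D (severity 34) → {C:37, Y:35, D:34, V:23, U:17, G:11, E:6, M:5, P:3}
add N (severity 20) → {C:37, Y:35, D:34, V:23, N:20, U:17, G:11, E:6, M:5, P:3}
treat next patient → C; now {Y:35, D:34, V:23, N:20, U:17, G:11, E:6, M:5, P:3}
update D to severity 30 → {Y:35, D:30, V:23, N:20, U:17, G:11, E:6, M:5, P:3}
update G to severity 31 → {Y:35, G:31, D:30, V:23, N:20, U:17, E:6, M:5, P:3}
update P to severity 10 → {Y:35, G:31, D:30, V:23, N:20, U:17, P:10, E:6, M:5}
update M to severity 14 → {Y:35, G:31, D:30, V:23, N:20, U:17, M:14, P:10, E:6}
treat next patient → Y; now {G:31, D:30, V:23, N:20, U:17, M:14, P:10, E:6}
update U to severity 39 → {U:39, G:31, D:30, V:23, N:20, M:14, P:10, E:6}
treat next patient → U; now {G:31, D:30, V:23, N:20, M:14, P:10, E:6}
treat next patient → G; now {D:30, V:23, N:20, M:14, P:10, E:6}

[S, X, C, Y, U, G]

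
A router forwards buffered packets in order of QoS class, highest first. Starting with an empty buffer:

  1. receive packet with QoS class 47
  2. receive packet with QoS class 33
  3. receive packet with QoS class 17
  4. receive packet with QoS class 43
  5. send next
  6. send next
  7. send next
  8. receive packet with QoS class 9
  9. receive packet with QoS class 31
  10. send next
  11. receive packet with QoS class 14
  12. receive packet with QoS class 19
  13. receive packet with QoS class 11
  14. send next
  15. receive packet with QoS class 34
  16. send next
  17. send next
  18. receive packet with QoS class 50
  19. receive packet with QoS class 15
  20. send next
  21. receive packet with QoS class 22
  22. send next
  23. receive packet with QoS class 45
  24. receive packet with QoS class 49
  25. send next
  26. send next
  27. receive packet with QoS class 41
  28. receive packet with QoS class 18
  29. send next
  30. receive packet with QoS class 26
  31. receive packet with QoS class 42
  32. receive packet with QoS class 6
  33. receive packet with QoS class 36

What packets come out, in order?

insert 47 → {47}
insert 33 → {47, 33}
insert 17 → {47, 33, 17}
insert 43 → {47, 43, 33, 17}
send next → 47; now {43, 33, 17}
send next → 43; now {33, 17}
send next → 33; now {17}
insert 9 → {17, 9}
insert 31 → {31, 17, 9}
send next → 31; now {17, 9}
insert 14 → {17, 14, 9}
insert 19 → {19, 17, 14, 9}
insert 11 → {19, 17, 14, 11, 9}
send next → 19; now {17, 14, 11, 9}
insert 34 → {34, 17, 14, 11, 9}
send next → 34; now {17, 14, 11, 9}
send next → 17; now {14, 11, 9}
insert 50 → {50, 14, 11, 9}
insert 15 → {50, 15, 14, 11, 9}
send next → 50; now {15, 14, 11, 9}
insert 22 → {22, 15, 14, 11, 9}
send next → 22; now {15, 14, 11, 9}
insert 45 → {45, 15, 14, 11, 9}
insert 49 → {49, 45, 15, 14, 11, 9}
send next → 49; now {45, 15, 14, 11, 9}
send next → 45; now {15, 14, 11, 9}
insert 41 → {41, 15, 14, 11, 9}
insert 18 → {41, 18, 15, 14, 11, 9}
send next → 41; now {18, 15, 14, 11, 9}
insert 26 → {26, 18, 15, 14, 11, 9}
insert 42 → {42, 26, 18, 15, 14, 11, 9}
insert 6 → {42, 26, 18, 15, 14, 11, 9, 6}
insert 36 → {42, 36, 26, 18, 15, 14, 11, 9, 6}

47, 43, 33, 31, 19, 34, 17, 50, 22, 49, 45, 41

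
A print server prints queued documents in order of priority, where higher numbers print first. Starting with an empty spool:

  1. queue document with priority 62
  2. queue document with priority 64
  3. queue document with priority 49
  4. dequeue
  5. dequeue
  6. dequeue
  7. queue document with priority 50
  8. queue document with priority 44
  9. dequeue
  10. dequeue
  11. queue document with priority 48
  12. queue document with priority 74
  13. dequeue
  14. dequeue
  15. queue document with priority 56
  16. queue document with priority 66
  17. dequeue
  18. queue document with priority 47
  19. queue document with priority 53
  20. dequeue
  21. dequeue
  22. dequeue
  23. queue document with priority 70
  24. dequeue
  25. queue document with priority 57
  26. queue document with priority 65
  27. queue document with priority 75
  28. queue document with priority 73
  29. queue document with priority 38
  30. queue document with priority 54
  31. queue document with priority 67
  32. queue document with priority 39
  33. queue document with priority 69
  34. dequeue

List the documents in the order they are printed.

insert 62 → {62}
insert 64 → {64, 62}
insert 49 → {64, 62, 49}
dequeue → 64; now {62, 49}
dequeue → 62; now {49}
dequeue → 49; now {}
insert 50 → {50}
insert 44 → {50, 44}
dequeue → 50; now {44}
dequeue → 44; now {}
insert 48 → {48}
insert 74 → {74, 48}
dequeue → 74; now {48}
dequeue → 48; now {}
insert 56 → {56}
insert 66 → {66, 56}
dequeue → 66; now {56}
insert 47 → {56, 47}
insert 53 → {56, 53, 47}
dequeue → 56; now {53, 47}
dequeue → 53; now {47}
dequeue → 47; now {}
insert 70 → {70}
dequeue → 70; now {}
insert 57 → {57}
insert 65 → {65, 57}
insert 75 → {75, 65, 57}
insert 73 → {75, 73, 65, 57}
insert 38 → {75, 73, 65, 57, 38}
insert 54 → {75, 73, 65, 57, 54, 38}
insert 67 → {75, 73, 67, 65, 57, 54, 38}
insert 39 → {75, 73, 67, 65, 57, 54, 39, 38}
insert 69 → {75, 73, 69, 67, 65, 57, 54, 39, 38}
dequeue → 75; now {73, 69, 67, 65, 57, 54, 39, 38}

64, 62, 49, 50, 44, 74, 48, 66, 56, 53, 47, 70, 75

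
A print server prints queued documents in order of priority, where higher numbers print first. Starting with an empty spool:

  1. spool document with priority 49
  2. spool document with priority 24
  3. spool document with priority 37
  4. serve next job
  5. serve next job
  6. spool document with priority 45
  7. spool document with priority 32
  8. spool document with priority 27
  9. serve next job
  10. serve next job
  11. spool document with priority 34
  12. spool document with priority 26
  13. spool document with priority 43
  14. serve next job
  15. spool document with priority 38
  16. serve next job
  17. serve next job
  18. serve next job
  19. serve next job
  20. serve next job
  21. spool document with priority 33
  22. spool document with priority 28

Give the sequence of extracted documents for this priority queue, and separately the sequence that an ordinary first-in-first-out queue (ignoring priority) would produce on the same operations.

priority queue: 49, 37, 45, 32, 43, 38, 34, 27, 26, 24; FIFO queue: 49 → 24 → 37 → 45 → 32 → 27 → 34 → 26 → 43 → 38

insert 49 → {49}
insert 24 → {49, 24}
insert 37 → {49, 37, 24}
serve next job → 49; now {37, 24}
serve next job → 37; now {24}
insert 45 → {45, 24}
insert 32 → {45, 32, 24}
insert 27 → {45, 32, 27, 24}
serve next job → 45; now {32, 27, 24}
serve next job → 32; now {27, 24}
insert 34 → {34, 27, 24}
insert 26 → {34, 27, 26, 24}
insert 43 → {43, 34, 27, 26, 24}
serve next job → 43; now {34, 27, 26, 24}
insert 38 → {38, 34, 27, 26, 24}
serve next job → 38; now {34, 27, 26, 24}
serve next job → 34; now {27, 26, 24}
serve next job → 27; now {26, 24}
serve next job → 26; now {24}
serve next job → 24; now {}
insert 33 → {33}
insert 28 → {33, 28}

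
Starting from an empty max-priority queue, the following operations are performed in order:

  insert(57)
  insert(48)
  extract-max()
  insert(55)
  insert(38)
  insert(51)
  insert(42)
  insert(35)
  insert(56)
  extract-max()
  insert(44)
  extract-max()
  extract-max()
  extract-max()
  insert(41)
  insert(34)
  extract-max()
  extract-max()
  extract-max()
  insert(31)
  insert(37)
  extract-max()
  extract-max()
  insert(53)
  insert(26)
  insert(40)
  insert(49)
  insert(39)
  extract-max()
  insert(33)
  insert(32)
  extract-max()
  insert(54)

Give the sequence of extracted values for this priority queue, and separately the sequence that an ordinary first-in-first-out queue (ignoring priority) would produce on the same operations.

insert 57 → {57}
insert 48 → {57, 48}
extract-max → 57; now {48}
insert 55 → {55, 48}
insert 38 → {55, 48, 38}
insert 51 → {55, 51, 48, 38}
insert 42 → {55, 51, 48, 42, 38}
insert 35 → {55, 51, 48, 42, 38, 35}
insert 56 → {56, 55, 51, 48, 42, 38, 35}
extract-max → 56; now {55, 51, 48, 42, 38, 35}
insert 44 → {55, 51, 48, 44, 42, 38, 35}
extract-max → 55; now {51, 48, 44, 42, 38, 35}
extract-max → 51; now {48, 44, 42, 38, 35}
extract-max → 48; now {44, 42, 38, 35}
insert 41 → {44, 42, 41, 38, 35}
insert 34 → {44, 42, 41, 38, 35, 34}
extract-max → 44; now {42, 41, 38, 35, 34}
extract-max → 42; now {41, 38, 35, 34}
extract-max → 41; now {38, 35, 34}
insert 31 → {38, 35, 34, 31}
insert 37 → {38, 37, 35, 34, 31}
extract-max → 38; now {37, 35, 34, 31}
extract-max → 37; now {35, 34, 31}
insert 53 → {53, 35, 34, 31}
insert 26 → {53, 35, 34, 31, 26}
insert 40 → {53, 40, 35, 34, 31, 26}
insert 49 → {53, 49, 40, 35, 34, 31, 26}
insert 39 → {53, 49, 40, 39, 35, 34, 31, 26}
extract-max → 53; now {49, 40, 39, 35, 34, 31, 26}
insert 33 → {49, 40, 39, 35, 34, 33, 31, 26}
insert 32 → {49, 40, 39, 35, 34, 33, 32, 31, 26}
extract-max → 49; now {40, 39, 35, 34, 33, 32, 31, 26}
insert 54 → {54, 40, 39, 35, 34, 33, 32, 31, 26}

priority queue: 57, 56, 55, 51, 48, 44, 42, 41, 38, 37, 53, 49; FIFO queue: 57 → 48 → 55 → 38 → 51 → 42 → 35 → 56 → 44 → 41 → 34 → 31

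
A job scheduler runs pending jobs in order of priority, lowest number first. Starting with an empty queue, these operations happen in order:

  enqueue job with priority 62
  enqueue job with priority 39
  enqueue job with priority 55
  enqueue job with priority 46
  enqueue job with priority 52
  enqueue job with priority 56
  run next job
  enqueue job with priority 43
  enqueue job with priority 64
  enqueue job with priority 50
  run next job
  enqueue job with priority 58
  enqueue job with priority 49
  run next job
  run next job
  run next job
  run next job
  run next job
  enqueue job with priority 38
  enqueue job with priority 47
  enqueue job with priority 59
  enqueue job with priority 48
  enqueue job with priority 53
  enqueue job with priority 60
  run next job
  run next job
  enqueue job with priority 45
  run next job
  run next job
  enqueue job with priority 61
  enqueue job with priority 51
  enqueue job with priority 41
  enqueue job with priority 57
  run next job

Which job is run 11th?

48

insert 62 → {62}
insert 39 → {39, 62}
insert 55 → {39, 55, 62}
insert 46 → {39, 46, 55, 62}
insert 52 → {39, 46, 52, 55, 62}
insert 56 → {39, 46, 52, 55, 56, 62}
run next job → 39; now {46, 52, 55, 56, 62}
insert 43 → {43, 46, 52, 55, 56, 62}
insert 64 → {43, 46, 52, 55, 56, 62, 64}
insert 50 → {43, 46, 50, 52, 55, 56, 62, 64}
run next job → 43; now {46, 50, 52, 55, 56, 62, 64}
insert 58 → {46, 50, 52, 55, 56, 58, 62, 64}
insert 49 → {46, 49, 50, 52, 55, 56, 58, 62, 64}
run next job → 46; now {49, 50, 52, 55, 56, 58, 62, 64}
run next job → 49; now {50, 52, 55, 56, 58, 62, 64}
run next job → 50; now {52, 55, 56, 58, 62, 64}
run next job → 52; now {55, 56, 58, 62, 64}
run next job → 55; now {56, 58, 62, 64}
insert 38 → {38, 56, 58, 62, 64}
insert 47 → {38, 47, 56, 58, 62, 64}
insert 59 → {38, 47, 56, 58, 59, 62, 64}
insert 48 → {38, 47, 48, 56, 58, 59, 62, 64}
insert 53 → {38, 47, 48, 53, 56, 58, 59, 62, 64}
insert 60 → {38, 47, 48, 53, 56, 58, 59, 60, 62, 64}
run next job → 38; now {47, 48, 53, 56, 58, 59, 60, 62, 64}
run next job → 47; now {48, 53, 56, 58, 59, 60, 62, 64}
insert 45 → {45, 48, 53, 56, 58, 59, 60, 62, 64}
run next job → 45; now {48, 53, 56, 58, 59, 60, 62, 64}
run next job → 48; now {53, 56, 58, 59, 60, 62, 64}
insert 61 → {53, 56, 58, 59, 60, 61, 62, 64}
insert 51 → {51, 53, 56, 58, 59, 60, 61, 62, 64}
insert 41 → {41, 51, 53, 56, 58, 59, 60, 61, 62, 64}
insert 57 → {41, 51, 53, 56, 57, 58, 59, 60, 61, 62, 64}
run next job → 41; now {51, 53, 56, 57, 58, 59, 60, 61, 62, 64}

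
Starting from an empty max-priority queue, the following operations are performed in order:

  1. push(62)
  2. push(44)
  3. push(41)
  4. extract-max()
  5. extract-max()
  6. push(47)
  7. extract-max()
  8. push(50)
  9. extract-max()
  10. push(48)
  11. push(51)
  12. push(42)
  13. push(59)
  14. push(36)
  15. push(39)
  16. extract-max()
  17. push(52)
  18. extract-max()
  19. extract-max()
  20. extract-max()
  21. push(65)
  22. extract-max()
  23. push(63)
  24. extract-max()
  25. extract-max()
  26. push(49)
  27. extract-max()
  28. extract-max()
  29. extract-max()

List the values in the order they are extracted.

insert 62 → {62}
insert 44 → {62, 44}
insert 41 → {62, 44, 41}
extract-max → 62; now {44, 41}
extract-max → 44; now {41}
insert 47 → {47, 41}
extract-max → 47; now {41}
insert 50 → {50, 41}
extract-max → 50; now {41}
insert 48 → {48, 41}
insert 51 → {51, 48, 41}
insert 42 → {51, 48, 42, 41}
insert 59 → {59, 51, 48, 42, 41}
insert 36 → {59, 51, 48, 42, 41, 36}
insert 39 → {59, 51, 48, 42, 41, 39, 36}
extract-max → 59; now {51, 48, 42, 41, 39, 36}
insert 52 → {52, 51, 48, 42, 41, 39, 36}
extract-max → 52; now {51, 48, 42, 41, 39, 36}
extract-max → 51; now {48, 42, 41, 39, 36}
extract-max → 48; now {42, 41, 39, 36}
insert 65 → {65, 42, 41, 39, 36}
extract-max → 65; now {42, 41, 39, 36}
insert 63 → {63, 42, 41, 39, 36}
extract-max → 63; now {42, 41, 39, 36}
extract-max → 42; now {41, 39, 36}
insert 49 → {49, 41, 39, 36}
extract-max → 49; now {41, 39, 36}
extract-max → 41; now {39, 36}
extract-max → 39; now {36}

[62, 44, 47, 50, 59, 52, 51, 48, 65, 63, 42, 49, 41, 39]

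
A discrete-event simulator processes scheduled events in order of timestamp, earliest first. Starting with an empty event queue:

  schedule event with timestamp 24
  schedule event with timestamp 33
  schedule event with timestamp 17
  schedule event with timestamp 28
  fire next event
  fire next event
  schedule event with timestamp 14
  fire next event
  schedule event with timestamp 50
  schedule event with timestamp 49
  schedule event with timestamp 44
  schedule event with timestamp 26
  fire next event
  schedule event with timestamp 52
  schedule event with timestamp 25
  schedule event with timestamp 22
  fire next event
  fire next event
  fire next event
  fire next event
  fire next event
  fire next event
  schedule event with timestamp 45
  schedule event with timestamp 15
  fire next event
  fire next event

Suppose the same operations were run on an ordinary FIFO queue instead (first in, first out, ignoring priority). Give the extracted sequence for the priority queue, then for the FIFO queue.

insert 24 → {24}
insert 33 → {24, 33}
insert 17 → {17, 24, 33}
insert 28 → {17, 24, 28, 33}
fire next event → 17; now {24, 28, 33}
fire next event → 24; now {28, 33}
insert 14 → {14, 28, 33}
fire next event → 14; now {28, 33}
insert 50 → {28, 33, 50}
insert 49 → {28, 33, 49, 50}
insert 44 → {28, 33, 44, 49, 50}
insert 26 → {26, 28, 33, 44, 49, 50}
fire next event → 26; now {28, 33, 44, 49, 50}
insert 52 → {28, 33, 44, 49, 50, 52}
insert 25 → {25, 28, 33, 44, 49, 50, 52}
insert 22 → {22, 25, 28, 33, 44, 49, 50, 52}
fire next event → 22; now {25, 28, 33, 44, 49, 50, 52}
fire next event → 25; now {28, 33, 44, 49, 50, 52}
fire next event → 28; now {33, 44, 49, 50, 52}
fire next event → 33; now {44, 49, 50, 52}
fire next event → 44; now {49, 50, 52}
fire next event → 49; now {50, 52}
insert 45 → {45, 50, 52}
insert 15 → {15, 45, 50, 52}
fire next event → 15; now {45, 50, 52}
fire next event → 45; now {50, 52}

priority queue: 17, 24, 14, 26, 22, 25, 28, 33, 44, 49, 15, 45; FIFO queue: 24 → 33 → 17 → 28 → 14 → 50 → 49 → 44 → 26 → 52 → 25 → 22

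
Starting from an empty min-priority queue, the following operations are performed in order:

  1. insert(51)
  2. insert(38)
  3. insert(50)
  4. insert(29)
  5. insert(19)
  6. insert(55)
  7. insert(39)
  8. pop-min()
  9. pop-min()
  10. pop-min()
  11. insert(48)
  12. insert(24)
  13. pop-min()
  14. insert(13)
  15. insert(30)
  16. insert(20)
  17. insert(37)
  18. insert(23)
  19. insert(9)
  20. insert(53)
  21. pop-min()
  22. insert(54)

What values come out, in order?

19, 29, 38, 24, 9

insert 51 → {51}
insert 38 → {38, 51}
insert 50 → {38, 50, 51}
insert 29 → {29, 38, 50, 51}
insert 19 → {19, 29, 38, 50, 51}
insert 55 → {19, 29, 38, 50, 51, 55}
insert 39 → {19, 29, 38, 39, 50, 51, 55}
pop-min → 19; now {29, 38, 39, 50, 51, 55}
pop-min → 29; now {38, 39, 50, 51, 55}
pop-min → 38; now {39, 50, 51, 55}
insert 48 → {39, 48, 50, 51, 55}
insert 24 → {24, 39, 48, 50, 51, 55}
pop-min → 24; now {39, 48, 50, 51, 55}
insert 13 → {13, 39, 48, 50, 51, 55}
insert 30 → {13, 30, 39, 48, 50, 51, 55}
insert 20 → {13, 20, 30, 39, 48, 50, 51, 55}
insert 37 → {13, 20, 30, 37, 39, 48, 50, 51, 55}
insert 23 → {13, 20, 23, 30, 37, 39, 48, 50, 51, 55}
insert 9 → {9, 13, 20, 23, 30, 37, 39, 48, 50, 51, 55}
insert 53 → {9, 13, 20, 23, 30, 37, 39, 48, 50, 51, 53, 55}
pop-min → 9; now {13, 20, 23, 30, 37, 39, 48, 50, 51, 53, 55}
insert 54 → {13, 20, 23, 30, 37, 39, 48, 50, 51, 53, 54, 55}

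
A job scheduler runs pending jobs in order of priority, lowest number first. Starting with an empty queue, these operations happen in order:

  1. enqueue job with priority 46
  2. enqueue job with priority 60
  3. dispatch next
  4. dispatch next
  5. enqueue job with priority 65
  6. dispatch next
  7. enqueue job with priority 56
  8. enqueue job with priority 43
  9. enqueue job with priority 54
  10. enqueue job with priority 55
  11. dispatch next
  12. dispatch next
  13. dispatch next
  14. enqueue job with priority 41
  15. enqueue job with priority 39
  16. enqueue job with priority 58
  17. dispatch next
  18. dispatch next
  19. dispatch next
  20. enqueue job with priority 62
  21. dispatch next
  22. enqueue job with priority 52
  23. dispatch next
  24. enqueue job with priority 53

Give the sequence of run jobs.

[46, 60, 65, 43, 54, 55, 39, 41, 56, 58, 52]

insert 46 → {46}
insert 60 → {46, 60}
dispatch next → 46; now {60}
dispatch next → 60; now {}
insert 65 → {65}
dispatch next → 65; now {}
insert 56 → {56}
insert 43 → {43, 56}
insert 54 → {43, 54, 56}
insert 55 → {43, 54, 55, 56}
dispatch next → 43; now {54, 55, 56}
dispatch next → 54; now {55, 56}
dispatch next → 55; now {56}
insert 41 → {41, 56}
insert 39 → {39, 41, 56}
insert 58 → {39, 41, 56, 58}
dispatch next → 39; now {41, 56, 58}
dispatch next → 41; now {56, 58}
dispatch next → 56; now {58}
insert 62 → {58, 62}
dispatch next → 58; now {62}
insert 52 → {52, 62}
dispatch next → 52; now {62}
insert 53 → {53, 62}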